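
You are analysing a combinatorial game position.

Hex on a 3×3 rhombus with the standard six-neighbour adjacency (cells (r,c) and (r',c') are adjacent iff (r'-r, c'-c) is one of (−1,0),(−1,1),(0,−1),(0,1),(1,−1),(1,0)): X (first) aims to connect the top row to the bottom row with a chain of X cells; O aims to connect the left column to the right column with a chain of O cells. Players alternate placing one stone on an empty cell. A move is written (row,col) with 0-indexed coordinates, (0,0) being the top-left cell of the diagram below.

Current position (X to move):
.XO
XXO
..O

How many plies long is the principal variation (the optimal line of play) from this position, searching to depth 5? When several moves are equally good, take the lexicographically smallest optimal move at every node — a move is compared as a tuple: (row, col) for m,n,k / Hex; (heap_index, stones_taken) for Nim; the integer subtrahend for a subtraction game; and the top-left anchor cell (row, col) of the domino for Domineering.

ply 1, X at .XO/XXO/..O | (0,0)=+1→XXO/XXO/..O*; (2,0)=+1→.XO/XXO/X.O; (2,1)=+1→.XO/XXO/.XO
ply 2, O at XXO/XXO/..O | (2,0)=-1→XXO/XXO/O.O*; (2,1)=-1→XXO/XXO/.OO
ply 3, X at XXO/XXO/O.O | (2,1)=+1→XXO/XXO/OXO*
ply 4: XXO/XXO/OXO is terminal -1 (O); from .XO/XXO/..O depth 5

PV length from [.XO/XXO/..O]: 3 plies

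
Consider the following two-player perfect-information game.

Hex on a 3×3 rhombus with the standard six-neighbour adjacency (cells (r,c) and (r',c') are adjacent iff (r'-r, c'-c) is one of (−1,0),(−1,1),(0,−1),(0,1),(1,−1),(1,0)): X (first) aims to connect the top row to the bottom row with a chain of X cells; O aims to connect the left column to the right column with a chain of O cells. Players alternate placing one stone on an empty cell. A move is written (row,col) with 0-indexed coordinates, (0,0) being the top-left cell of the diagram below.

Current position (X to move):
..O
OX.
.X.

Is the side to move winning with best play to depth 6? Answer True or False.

[..O/OX./.X.] X move#1: (0,0):-1/X.O/OX./.X., (0,1):+1/.XO/OX./.X.*, (1,2):-1/..O/OXX/.X., (2,0):-1/..O/OX./XX., (2,2):-1/..O/OX./.XX
[.XO/OX./.X.] end (terminal -1, O#2); searched ..O/OX./.X. to 6

X winning at [..O/OX./.X.]: True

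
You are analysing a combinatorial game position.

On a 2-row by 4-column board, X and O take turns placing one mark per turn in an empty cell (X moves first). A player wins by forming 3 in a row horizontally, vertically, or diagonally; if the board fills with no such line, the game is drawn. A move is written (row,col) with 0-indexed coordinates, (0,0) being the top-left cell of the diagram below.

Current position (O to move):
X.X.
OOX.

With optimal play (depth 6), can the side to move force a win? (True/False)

O winning at [X.X./OOX.]: False

p1 O@[X.X./OOX.]: (0,1)[XOX./OOX.]+0* (0,3)[X.XO/OOX.]-1 (1,3)[X.X./OOXO]-1
p2 X@[XOX./OOX.]: (0,3)[XOXX/OOX.]+0* (1,3)[XOX./OOXX]+0
p3 O@[XOXX/OOX.]: (1,3)[XOXX/OOXO]+0*
p4 X@[XOXX/OOXO] terminal +0; root [X.X./OOX.] d6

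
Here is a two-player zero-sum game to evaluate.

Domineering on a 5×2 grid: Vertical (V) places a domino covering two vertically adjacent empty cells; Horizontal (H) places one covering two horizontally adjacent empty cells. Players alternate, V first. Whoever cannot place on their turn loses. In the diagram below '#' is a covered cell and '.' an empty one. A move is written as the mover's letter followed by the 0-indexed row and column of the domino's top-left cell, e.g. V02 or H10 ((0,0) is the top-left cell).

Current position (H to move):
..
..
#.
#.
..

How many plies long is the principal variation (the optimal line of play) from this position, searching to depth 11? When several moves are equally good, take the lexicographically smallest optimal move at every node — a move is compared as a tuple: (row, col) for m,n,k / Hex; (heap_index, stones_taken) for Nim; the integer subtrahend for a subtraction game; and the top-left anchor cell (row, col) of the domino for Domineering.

PV length from [../../#./#./..]: 3 plies

[../../#./#./..] H move#1: H00:+1/##/../#./#./..*, H10:+1/../##/#./#./.., H40:-1/../../#./#./##
[##/../#./#./..] V move#2: V11:-1/##/.#/##/#./..*, V21:-1/##/../##/##/.., V31:-1/##/../#./##/.#
[##/.#/##/#./..] H move#3: H40:+1/##/.#/##/#./##*
[##/.#/##/#./##] end (terminal -1, V#4); searched ../../#./#./.. to 11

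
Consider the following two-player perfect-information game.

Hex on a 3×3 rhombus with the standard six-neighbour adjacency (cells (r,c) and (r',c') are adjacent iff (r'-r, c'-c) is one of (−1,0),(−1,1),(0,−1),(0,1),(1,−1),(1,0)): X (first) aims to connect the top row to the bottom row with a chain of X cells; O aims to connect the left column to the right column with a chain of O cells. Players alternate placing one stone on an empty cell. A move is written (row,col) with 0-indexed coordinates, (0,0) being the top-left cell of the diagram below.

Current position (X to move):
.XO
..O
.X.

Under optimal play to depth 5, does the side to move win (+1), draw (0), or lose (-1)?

value(.XO/..O/.X., X) = +1

ply 1, X at .XO/..O/.X. | (0,0)=-1→XXO/..O/.X.; (1,0)=+1→.XO/X.O/.X.*; (1,1)=+1→.XO/.XO/.X.; (2,0)=+1→.XO/..O/XX.; (2,2)=-1→.XO/..O/.XX
ply 2, O at .XO/X.O/.X. | (0,0)=-1→OXO/X.O/.X.*; (1,1)=-1→.XO/XOO/.X.; (2,0)=-1→.XO/X.O/OX.; (2,2)=-1→.XO/X.O/.XO
ply 3, X at OXO/X.O/.X. | (1,1)=+1→OXO/XXO/.X.*; (2,0)=+1→OXO/X.O/XX.; (2,2)=+1→OXO/X.O/.XX
ply 4: OXO/XXO/.X. is terminal -1 (O); from .XO/..O/.X. depth 5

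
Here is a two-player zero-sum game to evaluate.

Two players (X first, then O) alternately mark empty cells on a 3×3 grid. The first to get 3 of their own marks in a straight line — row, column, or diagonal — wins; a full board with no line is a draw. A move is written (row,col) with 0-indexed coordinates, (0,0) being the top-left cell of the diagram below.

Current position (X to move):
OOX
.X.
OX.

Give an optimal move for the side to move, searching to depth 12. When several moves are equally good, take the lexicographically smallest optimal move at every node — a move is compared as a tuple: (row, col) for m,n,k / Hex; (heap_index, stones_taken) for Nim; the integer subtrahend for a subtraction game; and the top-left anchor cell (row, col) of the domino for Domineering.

X's best at [OOX/.X./OX.]: (1,0)

[OOX/.X./OX.] X move#1: (1,0):+0/OOX/XX./OX.*, (1,2):-1/OOX/.XX/OX., (2,2):-1/OOX/.X./OXX
[OOX/XX./OX.] O move#2: (1,2):+0/OOX/XXO/OX.*, (2,2):-1/OOX/XX./OXO
[OOX/XXO/OX.] X move#3: (2,2):+0/OOX/XXO/OXX*
[OOX/XXO/OXX] end (terminal +0, O#4); searched OOX/.X./OX. to 12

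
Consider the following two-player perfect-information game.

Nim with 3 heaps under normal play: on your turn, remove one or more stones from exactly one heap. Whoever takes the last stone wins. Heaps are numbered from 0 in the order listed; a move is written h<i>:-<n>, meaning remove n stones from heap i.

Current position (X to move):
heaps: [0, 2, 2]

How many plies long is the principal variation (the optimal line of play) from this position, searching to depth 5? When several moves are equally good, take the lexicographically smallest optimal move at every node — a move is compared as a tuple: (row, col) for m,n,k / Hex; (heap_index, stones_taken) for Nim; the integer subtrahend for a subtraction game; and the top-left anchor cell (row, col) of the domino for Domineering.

[(0,2,2)] X move#1: h1:-1:-1/(0,1,2)*, h1:-2:-1/(0,0,2), h2:-1:-1/(0,2,1), h2:-2:-1/(0,2,0)
[(0,1,2)] O move#2: h1:-1:-1/(0,0,2), h2:-1:+1/(0,1,1)*, h2:-2:-1/(0,1,0)
[(0,1,1)] X move#3: h1:-1:-1/(0,0,1)*, h2:-1:-1/(0,1,0)
[(0,0,1)] O move#4: h2:-1:+1/(0,0,0)*
[(0,0,0)] end (terminal -1, X#5); searched (0,2,2) to 5

PV length from [(0,2,2)]: 4 plies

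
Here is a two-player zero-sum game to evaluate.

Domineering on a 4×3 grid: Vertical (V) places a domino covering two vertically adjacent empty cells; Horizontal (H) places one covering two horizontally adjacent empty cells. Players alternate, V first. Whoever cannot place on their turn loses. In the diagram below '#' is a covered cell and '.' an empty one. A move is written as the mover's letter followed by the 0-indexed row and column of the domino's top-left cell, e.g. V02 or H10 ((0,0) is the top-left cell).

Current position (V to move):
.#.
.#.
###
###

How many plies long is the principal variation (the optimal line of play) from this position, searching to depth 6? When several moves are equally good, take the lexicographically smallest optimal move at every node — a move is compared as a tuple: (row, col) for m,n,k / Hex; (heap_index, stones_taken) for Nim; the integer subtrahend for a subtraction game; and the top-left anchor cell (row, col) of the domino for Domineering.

p1 V@[.#./.#./###/###]: V00[##./##./###/###]+1* V02[.##/.##/###/###]+1
p2 H@[##./##./###/###] terminal -1; root [.#./.#./###/###] d6

PV length from [.#./.#./###/###]: 1 ply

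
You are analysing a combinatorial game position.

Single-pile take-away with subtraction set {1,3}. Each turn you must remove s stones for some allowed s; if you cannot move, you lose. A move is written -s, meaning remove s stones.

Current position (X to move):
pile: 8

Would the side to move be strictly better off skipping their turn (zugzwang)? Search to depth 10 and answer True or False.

zugzwang(8, X) = True

[8] X move#1: -1:-1/7*, -3:-1/5
[7] O move#2: -1:+1/6*, -3:+1/4
[6] X move#3: -1:-1/5*, -3:-1/3
[5] O move#4: -1:+1/4*, -3:+1/2
[4] X move#5: -1:-1/3*, -3:-1/1
[3] O move#6: -1:+1/2*, -3:+1/0
[2] X move#7: -1:-1/1*
[1] O move#8: -1:+1/0*
[0] end (terminal -1, X#9); searched 8 to 10
if X skipped the turn, O would face:
~ [8] O move#1: -1:-1/7*, -3:-1/5
~ [7] X move#2: -1:+1/6*, -3:+1/4
~ [6] O move#3: -1:-1/5*, -3:-1/3
~ [5] X move#4: -1:+1/4*, -3:+1/2
~ [4] O move#5: -1:-1/3*, -3:-1/1
~ [3] X move#6: -1:+1/2*, -3:+1/0
~ [2] O move#7: -1:-1/1*
~ [1] X move#8: -1:+1/0*
~ [0] end (terminal -1, O#9); searched 8 to 10
compare (X): move=-1 vs pass=+1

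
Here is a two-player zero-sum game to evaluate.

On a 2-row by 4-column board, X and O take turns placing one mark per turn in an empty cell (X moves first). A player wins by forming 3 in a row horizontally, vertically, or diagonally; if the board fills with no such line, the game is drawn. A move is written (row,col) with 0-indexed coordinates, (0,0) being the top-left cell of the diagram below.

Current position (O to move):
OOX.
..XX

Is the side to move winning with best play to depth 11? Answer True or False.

p1 O@[OOX./..XX]: (0,3)[OOXO/..XX]-1 (1,0)[OOX./O.XX]-1 (1,1)[OOX./.OXX]+0*
p2 X@[OOX./.OXX]: (0,3)[OOXX/.OXX]+0* (1,0)[OOX./XOXX]+0
p3 O@[OOXX/.OXX]: (1,0)[OOXX/OOXX]+0*
p4 X@[OOXX/OOXX] terminal +0; root [OOX./..XX] d11

O winning at [OOX./..XX]: False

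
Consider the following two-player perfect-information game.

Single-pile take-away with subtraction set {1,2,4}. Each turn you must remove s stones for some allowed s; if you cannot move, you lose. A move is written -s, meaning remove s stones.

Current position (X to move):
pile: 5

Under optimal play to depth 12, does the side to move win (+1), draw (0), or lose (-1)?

value(5, X) = +1

[5] X move#1: -1:-1/4, -2:+1/3*, -4:-1/1
[3] O move#2: -1:-1/2*, -2:-1/1
[2] X move#3: -1:-1/1, -2:+1/0*
[0] end (terminal -1, O#4); searched 5 to 12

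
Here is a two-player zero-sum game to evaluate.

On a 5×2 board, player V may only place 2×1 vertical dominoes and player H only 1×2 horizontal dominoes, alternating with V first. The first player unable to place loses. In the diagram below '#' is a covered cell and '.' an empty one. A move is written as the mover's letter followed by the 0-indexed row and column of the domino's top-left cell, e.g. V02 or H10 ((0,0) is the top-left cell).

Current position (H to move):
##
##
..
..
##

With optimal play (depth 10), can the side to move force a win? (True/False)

H winning at [##/##/../../##]: True

p1 H@[##/##/../../##]: H20[##/##/##/../##]+1* H30[##/##/../##/##]+1
p2 V@[##/##/##/../##] terminal -1; root [##/##/../../##] d10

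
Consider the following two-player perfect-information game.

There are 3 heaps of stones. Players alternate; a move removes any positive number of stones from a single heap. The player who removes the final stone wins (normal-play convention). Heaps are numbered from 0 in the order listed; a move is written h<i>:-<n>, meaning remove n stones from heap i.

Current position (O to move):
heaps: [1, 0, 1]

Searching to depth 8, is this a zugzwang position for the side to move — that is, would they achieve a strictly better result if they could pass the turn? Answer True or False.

zugzwang((1,0,1), O) = True

[(1,0,1)] O move#1: h0:-1:-1/(0,0,1)*, h2:-1:-1/(1,0,0)
[(0,0,1)] X move#2: h2:-1:+1/(0,0,0)*
[(0,0,0)] end (terminal -1, O#3); searched (1,0,1) to 8
pass branch (X moves first from the same position):
  | [(1,0,1)] X move#1: h0:-1:-1/(0,0,1)*, h2:-1:-1/(1,0,0)
  | [(0,0,1)] O move#2: h2:-1:+1/(0,0,0)*
  | [(0,0,0)] end (terminal -1, X#3); searched (1,0,1) to 8
O moving scores -1; O passing scores +1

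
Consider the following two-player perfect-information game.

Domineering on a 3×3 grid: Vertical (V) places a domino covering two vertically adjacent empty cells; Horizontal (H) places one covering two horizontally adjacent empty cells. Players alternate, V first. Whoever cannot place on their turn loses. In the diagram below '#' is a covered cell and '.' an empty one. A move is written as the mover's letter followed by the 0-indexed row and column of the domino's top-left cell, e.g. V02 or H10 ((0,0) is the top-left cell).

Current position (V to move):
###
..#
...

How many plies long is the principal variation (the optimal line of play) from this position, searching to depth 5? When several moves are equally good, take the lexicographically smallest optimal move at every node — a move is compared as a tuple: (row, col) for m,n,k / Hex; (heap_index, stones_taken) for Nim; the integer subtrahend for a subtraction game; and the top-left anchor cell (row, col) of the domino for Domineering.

ply 1, V at ###/..#/... | V10=-1→###/#.#/#..; V11=+1→###/.##/.#.*
ply 2: ###/.##/.#. is terminal -1 (H); from ###/..#/... depth 5

PV length from [###/..#/...]: 1 ply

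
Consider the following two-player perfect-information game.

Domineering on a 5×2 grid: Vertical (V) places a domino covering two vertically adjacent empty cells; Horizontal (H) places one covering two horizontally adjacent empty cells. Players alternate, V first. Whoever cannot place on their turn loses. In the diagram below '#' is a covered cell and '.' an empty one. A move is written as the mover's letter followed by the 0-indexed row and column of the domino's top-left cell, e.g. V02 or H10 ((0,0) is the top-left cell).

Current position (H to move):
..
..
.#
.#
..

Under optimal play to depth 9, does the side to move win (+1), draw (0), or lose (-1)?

[../../.#/.#/..] H move#1: H00:+1/##/../.#/.#/..*, H10:+1/../##/.#/.#/.., H40:-1/../../.#/.#/##
[##/../.#/.#/..] V move#2: V10:-1/##/#./##/.#/..*, V20:-1/##/../##/##/.., V30:-1/##/../.#/##/#.
[##/#./##/.#/..] H move#3: H40:+1/##/#./##/.#/##*
[##/#./##/.#/##] end (terminal -1, V#4); searched ../../.#/.#/.. to 9

value(../../.#/.#/.., H) = +1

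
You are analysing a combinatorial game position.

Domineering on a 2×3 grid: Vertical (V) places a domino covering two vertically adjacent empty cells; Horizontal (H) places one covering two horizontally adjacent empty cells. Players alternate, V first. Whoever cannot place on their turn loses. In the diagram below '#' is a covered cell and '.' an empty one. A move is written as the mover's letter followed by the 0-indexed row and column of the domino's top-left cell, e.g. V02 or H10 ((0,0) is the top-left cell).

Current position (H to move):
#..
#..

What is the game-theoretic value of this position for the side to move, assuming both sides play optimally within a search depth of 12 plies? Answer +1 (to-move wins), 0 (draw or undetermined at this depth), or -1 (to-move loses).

ply 1, H at #../#.. | H01=+1→###/#..*; H11=+1→#../###
ply 2: ###/#.. is terminal -1 (V); from #../#.. depth 12

value(#../#.., H) = +1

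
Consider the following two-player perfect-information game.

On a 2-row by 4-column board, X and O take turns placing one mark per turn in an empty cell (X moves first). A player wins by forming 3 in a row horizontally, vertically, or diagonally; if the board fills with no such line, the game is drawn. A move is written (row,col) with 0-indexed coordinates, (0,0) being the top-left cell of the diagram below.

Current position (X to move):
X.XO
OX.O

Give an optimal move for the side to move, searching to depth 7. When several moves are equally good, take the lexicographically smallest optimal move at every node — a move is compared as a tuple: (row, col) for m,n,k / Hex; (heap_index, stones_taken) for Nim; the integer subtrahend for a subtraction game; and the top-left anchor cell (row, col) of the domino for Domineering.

X's best at [X.XO/OX.O]: (0,1)

ply 1, X at X.XO/OX.O | (0,1)=+1→XXXO/OX.O*; (1,2)=+0→X.XO/OXXO
ply 2: XXXO/OX.O is terminal -1 (O); from X.XO/OX.O depth 7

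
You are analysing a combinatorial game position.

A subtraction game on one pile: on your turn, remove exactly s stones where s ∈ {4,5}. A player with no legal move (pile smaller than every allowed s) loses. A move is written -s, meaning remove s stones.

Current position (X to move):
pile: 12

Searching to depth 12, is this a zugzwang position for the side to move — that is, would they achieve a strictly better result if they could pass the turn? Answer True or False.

zugzwang(12, X) = True

[12] X move#1: -4:-1/8*, -5:-1/7
[8] O move#2: -4:-1/4, -5:+1/3*
[3] end (terminal -1, X#3); searched 12 to 12
if X skipped the turn, O would face:
~ [12] O move#1: -4:-1/8*, -5:-1/7
~ [8] X move#2: -4:-1/4, -5:+1/3*
~ [3] end (terminal -1, O#3); searched 12 to 12
compare (X): move=-1 vs pass=+1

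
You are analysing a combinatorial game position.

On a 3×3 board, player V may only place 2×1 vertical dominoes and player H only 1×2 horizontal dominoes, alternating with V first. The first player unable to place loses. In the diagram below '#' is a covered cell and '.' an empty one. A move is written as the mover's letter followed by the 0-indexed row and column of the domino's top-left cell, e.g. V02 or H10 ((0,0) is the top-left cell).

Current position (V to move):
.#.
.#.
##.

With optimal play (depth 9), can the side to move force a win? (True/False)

p1 V@[.#./.#./##.]: V00[##./##./##.]+1* V02[.##/.##/##.]+1 V12[.#./.##/###]+1
p2 H@[##./##./##.] terminal -1; root [.#./.#./##.] d9

V winning at [.#./.#./##.]: True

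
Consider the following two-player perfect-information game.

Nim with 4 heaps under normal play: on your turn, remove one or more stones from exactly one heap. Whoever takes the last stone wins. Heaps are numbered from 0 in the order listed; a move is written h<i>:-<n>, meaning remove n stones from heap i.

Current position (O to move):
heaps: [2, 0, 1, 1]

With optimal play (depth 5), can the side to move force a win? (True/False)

O winning at [(2,0,1,1)]: True

ply 1, O at (2,0,1,1) | h0:-1=-1→(1,0,1,1); h0:-2=+1→(0,0,1,1)*; h2:-1=-1→(2,0,0,1); h3:-1=-1→(2,0,1,0)
ply 2, X at (0,0,1,1) | h2:-1=-1→(0,0,0,1)*; h3:-1=-1→(0,0,1,0)
ply 3, O at (0,0,0,1) | h3:-1=+1→(0,0,0,0)*
ply 4: (0,0,0,0) is terminal -1 (X); from (2,0,1,1) depth 5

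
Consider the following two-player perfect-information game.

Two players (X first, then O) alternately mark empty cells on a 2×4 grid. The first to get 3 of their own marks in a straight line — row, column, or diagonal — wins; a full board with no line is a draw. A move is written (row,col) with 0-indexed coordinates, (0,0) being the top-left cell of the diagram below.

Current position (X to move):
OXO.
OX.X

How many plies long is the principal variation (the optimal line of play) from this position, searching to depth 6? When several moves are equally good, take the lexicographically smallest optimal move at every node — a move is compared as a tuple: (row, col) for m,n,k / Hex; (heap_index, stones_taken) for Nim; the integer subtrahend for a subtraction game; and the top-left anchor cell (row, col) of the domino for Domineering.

PV length from [OXO./OX.X]: 1 ply

ply 1, X at OXO./OX.X | (0,3)=+0→OXOX/OX.X; (1,2)=+1→OXO./OXXX*
ply 2: OXO./OXXX is terminal -1 (O); from OXO./OX.X depth 6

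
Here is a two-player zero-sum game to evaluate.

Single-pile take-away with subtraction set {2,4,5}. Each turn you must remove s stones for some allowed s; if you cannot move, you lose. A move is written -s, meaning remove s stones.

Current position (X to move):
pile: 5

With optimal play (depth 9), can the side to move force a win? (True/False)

p1 X@[5]: -2[3]-1 -4[1]+1* -5[0]+1
p2 O@[1] terminal -1; root [5] d9

X winning at [5]: True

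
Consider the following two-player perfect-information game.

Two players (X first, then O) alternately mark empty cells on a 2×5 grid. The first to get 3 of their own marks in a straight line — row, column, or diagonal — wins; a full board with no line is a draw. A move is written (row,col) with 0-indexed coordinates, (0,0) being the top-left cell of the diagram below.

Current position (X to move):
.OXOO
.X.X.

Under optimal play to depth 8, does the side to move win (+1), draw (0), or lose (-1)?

value(.OXOO/.X.X., X) = +1

[.OXOO/.X.X.] X move#1: (0,0):+0/XOXOO/.X.X., (1,0):+0/.OXOO/XX.X., (1,2):+1/.OXOO/.XXX.*, (1,4):+0/.OXOO/.X.XX
[.OXOO/.XXX.] end (terminal -1, O#2); searched .OXOO/.X.X. to 8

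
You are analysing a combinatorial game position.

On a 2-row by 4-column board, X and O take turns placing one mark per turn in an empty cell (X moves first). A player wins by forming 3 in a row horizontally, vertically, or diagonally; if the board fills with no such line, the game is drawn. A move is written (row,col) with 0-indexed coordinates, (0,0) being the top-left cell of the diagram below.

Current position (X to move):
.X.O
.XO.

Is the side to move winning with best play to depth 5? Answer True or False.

X winning at [.X.O/.XO.]: False

p1 X@[.X.O/.XO.]: (0,0)[XX.O/.XO.]+0* (0,2)[.XXO/.XO.]+0 (1,0)[.X.O/XXO.]+0 (1,3)[.X.O/.XOX]+0
p2 O@[XX.O/.XO.]: (0,2)[XXOO/.XO.]+0* (1,0)[XX.O/OXO.]-1 (1,3)[XX.O/.XOO]-1
p3 X@[XXOO/.XO.]: (1,0)[XXOO/XXO.]+0* (1,3)[XXOO/.XOX]+0
p4 O@[XXOO/XXO.]: (1,3)[XXOO/XXOO]+0*
p5 X@[XXOO/XXOO] terminal +0; root [.X.O/.XO.] d5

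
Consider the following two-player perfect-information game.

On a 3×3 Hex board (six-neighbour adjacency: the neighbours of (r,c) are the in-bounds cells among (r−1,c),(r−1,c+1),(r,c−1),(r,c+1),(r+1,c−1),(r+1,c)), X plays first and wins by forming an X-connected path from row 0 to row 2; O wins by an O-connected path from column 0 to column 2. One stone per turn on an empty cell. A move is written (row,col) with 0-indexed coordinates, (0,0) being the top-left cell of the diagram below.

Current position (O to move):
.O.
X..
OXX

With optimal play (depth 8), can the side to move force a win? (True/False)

O winning at [.O./X../OXX]: True

ply 1, O at .O./X../OXX | (0,0)=-1→OO./X../OXX; (0,2)=+1→.OO/X../OXX*; (1,1)=+1→.O./XO./OXX; (1,2)=-1→.O./X.O/OXX
ply 2, X at .OO/X../OXX | (0,0)=-1→XOO/X../OXX*; (1,1)=-1→.OO/XX./OXX; (1,2)=-1→.OO/X.X/OXX
ply 3, O at XOO/X../OXX | (1,1)=+1→XOO/XO./OXX*; (1,2)=-1→XOO/X.O/OXX
ply 4: XOO/XO./OXX is terminal -1 (X); from .O./X../OXX depth 8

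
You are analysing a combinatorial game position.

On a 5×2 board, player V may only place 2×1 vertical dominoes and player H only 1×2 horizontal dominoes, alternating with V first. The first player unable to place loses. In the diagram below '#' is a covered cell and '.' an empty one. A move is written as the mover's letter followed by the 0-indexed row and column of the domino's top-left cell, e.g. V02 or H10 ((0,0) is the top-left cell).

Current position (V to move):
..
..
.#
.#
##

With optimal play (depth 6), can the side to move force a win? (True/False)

p1 V@[../../.#/.#/##]: V00[#./#./.#/.#/##]+1* V01[.#/.#/.#/.#/##]+1 V10[../#./##/.#/##]-1 V20[../../##/##/##]-1
p2 H@[#./#./.#/.#/##] terminal -1; root [../../.#/.#/##] d6

V winning at [../../.#/.#/##]: True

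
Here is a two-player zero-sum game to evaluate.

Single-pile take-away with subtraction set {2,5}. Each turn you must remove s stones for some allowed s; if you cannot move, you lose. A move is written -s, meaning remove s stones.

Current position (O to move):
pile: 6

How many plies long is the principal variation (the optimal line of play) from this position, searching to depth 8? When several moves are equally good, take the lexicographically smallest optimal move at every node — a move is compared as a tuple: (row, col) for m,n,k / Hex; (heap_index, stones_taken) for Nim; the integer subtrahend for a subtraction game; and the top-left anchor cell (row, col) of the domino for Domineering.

p1 O@[6]: -2[4]+1* -5[1]+1
p2 X@[4]: -2[2]-1*
p3 O@[2]: -2[0]+1*
p4 X@[0] terminal -1; root [6] d8

PV length from [6]: 3 plies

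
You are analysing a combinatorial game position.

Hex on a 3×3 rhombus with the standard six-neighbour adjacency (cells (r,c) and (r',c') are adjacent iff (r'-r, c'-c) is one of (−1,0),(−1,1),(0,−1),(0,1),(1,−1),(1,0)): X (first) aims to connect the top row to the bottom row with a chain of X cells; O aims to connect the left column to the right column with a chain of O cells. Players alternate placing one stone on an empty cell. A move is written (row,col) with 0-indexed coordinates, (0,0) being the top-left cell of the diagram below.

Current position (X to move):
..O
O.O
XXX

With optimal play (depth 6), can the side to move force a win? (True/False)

p1 X@[..O/O.O/XXX]: (0,0)[X.O/O.O/XXX]-1* (0,1)[.XO/O.O/XXX]-1 (1,1)[..O/OXO/XXX]-1
p2 O@[X.O/O.O/XXX]: (0,1)[XOO/O.O/XXX]+1* (1,1)[X.O/OOO/XXX]+1
p3 X@[XOO/O.O/XXX] terminal -1; root [..O/O.O/XXX] d6

X winning at [..O/O.O/XXX]: False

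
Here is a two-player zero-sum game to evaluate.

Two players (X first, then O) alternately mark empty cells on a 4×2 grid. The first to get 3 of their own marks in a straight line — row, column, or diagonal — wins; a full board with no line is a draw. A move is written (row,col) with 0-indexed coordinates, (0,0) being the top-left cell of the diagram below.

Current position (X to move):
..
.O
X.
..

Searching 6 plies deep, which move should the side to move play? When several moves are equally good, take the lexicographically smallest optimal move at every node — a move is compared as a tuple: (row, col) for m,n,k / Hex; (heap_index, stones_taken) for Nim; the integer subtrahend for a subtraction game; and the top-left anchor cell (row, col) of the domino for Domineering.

X's best at [../.O/X./..]: (1,0)

p1 X@[../.O/X./..]: (0,0)[X./.O/X./..]+0 (0,1)[.X/.O/X./..]+0 (1,0)[../XO/X./..]+1* (2,1)[../.O/XX/..]+0 (3,0)[../.O/X./X.]+0 (3,1)[../.O/X./.X]+0
p2 O@[../XO/X./..]: (0,0)[O./XO/X./..]-1* (0,1)[.O/XO/X./..]-1 (2,1)[../XO/XO/..]-1 (3,0)[../XO/X./O.]-1 (3,1)[../XO/X./.O]-1
p3 X@[O./XO/X./..]: (0,1)[OX/XO/X./..]+0 (2,1)[O./XO/XX/..]+0 (3,0)[O./XO/X./X.]+1* (3,1)[O./XO/X./.X]+0
p4 O@[O./XO/X./X.] terminal -1; root [../.O/X./..] d6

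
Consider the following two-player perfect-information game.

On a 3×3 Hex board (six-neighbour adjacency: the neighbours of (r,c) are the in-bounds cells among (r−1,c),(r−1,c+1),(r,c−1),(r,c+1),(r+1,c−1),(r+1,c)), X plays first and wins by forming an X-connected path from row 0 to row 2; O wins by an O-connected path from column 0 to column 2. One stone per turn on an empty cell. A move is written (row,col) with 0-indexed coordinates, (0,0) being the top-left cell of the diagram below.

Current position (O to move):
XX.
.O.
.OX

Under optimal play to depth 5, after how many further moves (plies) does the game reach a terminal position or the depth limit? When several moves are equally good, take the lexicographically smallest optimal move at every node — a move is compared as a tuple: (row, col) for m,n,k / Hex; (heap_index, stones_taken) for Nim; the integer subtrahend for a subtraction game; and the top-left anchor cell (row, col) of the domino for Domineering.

p1 O@[XX./.O./.OX]: (0,2)[XXO/.O./.OX]+1* (1,0)[XX./OO./.OX]+1 (1,2)[XX./.OO/.OX]+1 (2,0)[XX./.O./OOX]+1
p2 X@[XXO/.O./.OX]: (1,0)[XXO/XO./.OX]-1* (1,2)[XXO/.OX/.OX]-1 (2,0)[XXO/.O./XOX]-1
p3 O@[XXO/XO./.OX]: (1,2)[XXO/XOO/.OX]-1 (2,0)[XXO/XO./OOX]+1*
p4 X@[XXO/XO./OOX] terminal -1; root [XX./.O./.OX] d5

PV length from [XX./.O./.OX]: 3 plies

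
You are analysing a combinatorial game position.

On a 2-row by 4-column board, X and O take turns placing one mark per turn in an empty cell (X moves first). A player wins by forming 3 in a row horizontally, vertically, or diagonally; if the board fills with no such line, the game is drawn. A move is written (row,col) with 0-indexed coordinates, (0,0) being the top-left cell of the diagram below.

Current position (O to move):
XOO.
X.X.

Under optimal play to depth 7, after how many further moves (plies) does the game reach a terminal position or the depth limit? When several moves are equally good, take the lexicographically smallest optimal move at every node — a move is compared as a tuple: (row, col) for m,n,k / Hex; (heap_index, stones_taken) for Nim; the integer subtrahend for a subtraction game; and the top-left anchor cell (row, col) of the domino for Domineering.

PV length from [XOO./X.X.]: 1 ply

p1 O@[XOO./X.X.]: (0,3)[XOOO/X.X.]+1* (1,1)[XOO./XOX.]+0 (1,3)[XOO./X.XO]-1
p2 X@[XOOO/X.X.] terminal -1; root [XOO./X.X.] d7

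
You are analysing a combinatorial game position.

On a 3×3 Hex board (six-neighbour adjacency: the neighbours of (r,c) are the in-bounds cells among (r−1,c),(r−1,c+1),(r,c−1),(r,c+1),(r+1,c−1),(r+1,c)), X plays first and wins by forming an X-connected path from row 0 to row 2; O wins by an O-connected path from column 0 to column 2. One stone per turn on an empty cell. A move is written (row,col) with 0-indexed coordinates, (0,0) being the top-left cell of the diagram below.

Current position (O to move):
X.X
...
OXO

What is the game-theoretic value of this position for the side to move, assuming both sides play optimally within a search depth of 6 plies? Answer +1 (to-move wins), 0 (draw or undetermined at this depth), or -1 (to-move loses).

value(X.X/.../OXO, O) = -1

ply 1, O at X.X/.../OXO | (0,1)=-1→XOX/.../OXO*; (1,0)=-1→X.X/O../OXO; (1,1)=-1→X.X/.O./OXO; (1,2)=-1→X.X/..O/OXO
ply 2, X at XOX/.../OXO | (1,0)=+1→XOX/X../OXO*; (1,1)=+1→XOX/.X./OXO; (1,2)=+1→XOX/..X/OXO
ply 3, O at XOX/X../OXO | (1,1)=-1→XOX/XO./OXO*; (1,2)=-1→XOX/X.O/OXO
ply 4, X at XOX/XO./OXO | (1,2)=+1→XOX/XOX/OXO*
ply 5: XOX/XOX/OXO is terminal -1 (O); from X.X/.../OXO depth 6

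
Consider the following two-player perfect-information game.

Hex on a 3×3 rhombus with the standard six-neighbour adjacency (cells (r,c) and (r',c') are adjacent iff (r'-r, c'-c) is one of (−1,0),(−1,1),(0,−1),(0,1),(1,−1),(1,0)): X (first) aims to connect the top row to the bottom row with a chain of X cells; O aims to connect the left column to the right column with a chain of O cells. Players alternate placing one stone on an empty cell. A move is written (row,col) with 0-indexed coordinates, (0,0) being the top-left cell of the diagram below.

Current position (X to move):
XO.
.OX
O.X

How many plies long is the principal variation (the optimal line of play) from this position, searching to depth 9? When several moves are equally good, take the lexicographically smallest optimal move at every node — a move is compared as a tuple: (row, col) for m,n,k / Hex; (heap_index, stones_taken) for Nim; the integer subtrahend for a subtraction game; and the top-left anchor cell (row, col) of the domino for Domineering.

p1 X@[XO./.OX/O.X]: (0,2)[XOX/.OX/O.X]+1* (1,0)[XO./XOX/O.X]-1 (2,1)[XO./.OX/OXX]-1
p2 O@[XOX/.OX/O.X] terminal -1; root [XO./.OX/O.X] d9

PV length from [XO./.OX/O.X]: 1 ply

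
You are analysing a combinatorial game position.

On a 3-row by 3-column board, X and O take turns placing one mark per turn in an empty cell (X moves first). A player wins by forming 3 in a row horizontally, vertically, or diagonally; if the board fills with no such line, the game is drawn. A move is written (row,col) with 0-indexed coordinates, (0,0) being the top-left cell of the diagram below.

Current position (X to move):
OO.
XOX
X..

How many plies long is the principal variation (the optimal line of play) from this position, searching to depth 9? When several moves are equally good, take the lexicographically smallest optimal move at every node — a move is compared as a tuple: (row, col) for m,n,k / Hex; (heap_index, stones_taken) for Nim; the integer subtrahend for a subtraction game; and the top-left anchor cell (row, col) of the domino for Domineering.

PV length from [OO./XOX/X..]: 2 plies

[OO./XOX/X..] X move#1: (0,2):-1/OOX/XOX/X..*, (2,1):-1/OO./XOX/XX., (2,2):-1/OO./XOX/X.X
[OOX/XOX/X..] O move#2: (2,1):+1/OOX/XOX/XO.*, (2,2):+1/OOX/XOX/X.O
[OOX/XOX/XO.] end (terminal -1, X#3); searched OO./XOX/X.. to 9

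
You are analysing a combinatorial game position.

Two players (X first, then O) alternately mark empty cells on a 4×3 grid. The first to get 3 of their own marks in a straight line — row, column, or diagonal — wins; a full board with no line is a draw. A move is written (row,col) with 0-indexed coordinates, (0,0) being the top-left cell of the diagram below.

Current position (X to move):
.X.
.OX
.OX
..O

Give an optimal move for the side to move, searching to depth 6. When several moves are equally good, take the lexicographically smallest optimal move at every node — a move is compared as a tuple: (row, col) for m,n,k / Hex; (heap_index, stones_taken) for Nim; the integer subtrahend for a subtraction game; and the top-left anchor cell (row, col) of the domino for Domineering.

X's best at [.X./.OX/.OX/..O]: (0,2)

ply 1, X at .X./.OX/.OX/..O | (0,0)=-1→XX./.OX/.OX/..O; (0,2)=+1→.XX/.OX/.OX/..O*; (1,0)=-1→.X./XOX/.OX/..O; (2,0)=-1→.X./.OX/XOX/..O; (3,0)=-1→.X./.OX/.OX/X.O; (3,1)=-1→.X./.OX/.OX/.XO
ply 2: .XX/.OX/.OX/..O is terminal -1 (O); from .X./.OX/.OX/..O depth 6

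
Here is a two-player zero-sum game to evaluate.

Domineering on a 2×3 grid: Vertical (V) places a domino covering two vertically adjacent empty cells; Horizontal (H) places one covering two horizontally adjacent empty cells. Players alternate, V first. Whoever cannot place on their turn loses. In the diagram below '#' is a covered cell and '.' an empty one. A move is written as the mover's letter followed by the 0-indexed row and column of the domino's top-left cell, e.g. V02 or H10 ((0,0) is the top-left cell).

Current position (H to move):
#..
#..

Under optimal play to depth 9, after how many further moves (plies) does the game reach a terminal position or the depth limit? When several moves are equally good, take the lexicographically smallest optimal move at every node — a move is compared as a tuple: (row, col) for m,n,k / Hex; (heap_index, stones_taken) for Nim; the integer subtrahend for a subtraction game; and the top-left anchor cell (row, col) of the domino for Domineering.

p1 H@[#../#..]: H01[###/#..]+1* H11[#../###]+1
p2 V@[###/#..] terminal -1; root [#../#..] d9

PV length from [#../#..]: 1 ply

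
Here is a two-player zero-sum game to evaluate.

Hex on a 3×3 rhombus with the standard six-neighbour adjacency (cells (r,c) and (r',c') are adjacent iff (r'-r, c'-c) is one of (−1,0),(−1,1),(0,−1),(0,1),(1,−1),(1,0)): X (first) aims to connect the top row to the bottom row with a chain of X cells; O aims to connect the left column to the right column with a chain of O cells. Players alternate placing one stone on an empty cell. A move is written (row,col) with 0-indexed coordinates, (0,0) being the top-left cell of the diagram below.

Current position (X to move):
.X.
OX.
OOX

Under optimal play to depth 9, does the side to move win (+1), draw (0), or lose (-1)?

[.X./OX./OOX] X move#1: (0,0):-1/XX./OX./OOX, (0,2):-1/.XX/OX./OOX, (1,2):+1/.X./OXX/OOX*
[.X./OXX/OOX] end (terminal -1, O#2); searched .X./OX./OOX to 9

value(.X./OX./OOX, X) = +1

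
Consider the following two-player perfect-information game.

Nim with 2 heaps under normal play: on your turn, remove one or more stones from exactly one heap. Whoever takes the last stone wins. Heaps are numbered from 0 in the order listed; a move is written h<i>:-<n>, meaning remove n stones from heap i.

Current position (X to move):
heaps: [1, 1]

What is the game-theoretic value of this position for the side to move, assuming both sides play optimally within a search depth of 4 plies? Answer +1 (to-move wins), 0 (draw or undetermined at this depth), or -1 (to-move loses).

value((1,1), X) = -1

ply 1, X at (1,1) | h0:-1=-1→(0,1)*; h1:-1=-1→(1,0)
ply 2, O at (0,1) | h1:-1=+1→(0,0)*
ply 3: (0,0) is terminal -1 (X); from (1,1) depth 4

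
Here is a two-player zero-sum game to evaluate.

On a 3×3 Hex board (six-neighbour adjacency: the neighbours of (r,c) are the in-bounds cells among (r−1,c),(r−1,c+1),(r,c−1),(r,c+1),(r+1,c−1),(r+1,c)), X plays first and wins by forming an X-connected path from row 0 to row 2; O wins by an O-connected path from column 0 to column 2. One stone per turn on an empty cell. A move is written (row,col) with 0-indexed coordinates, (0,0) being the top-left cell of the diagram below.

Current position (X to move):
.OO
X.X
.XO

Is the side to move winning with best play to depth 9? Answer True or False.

[.OO/X.X/.XO] X move#1: (0,0):+1/XOO/X.X/.XO*, (1,1):-1/.OO/XXX/.XO, (2,0):-1/.OO/X.X/XXO
[XOO/X.X/.XO] O move#2: (1,1):-1/XOO/XOX/.XO*, (2,0):-1/XOO/X.X/OXO
[XOO/XOX/.XO] X move#3: (2,0):+1/XOO/XOX/XXO*
[XOO/XOX/XXO] end (terminal -1, O#4); searched .OO/X.X/.XO to 9

X winning at [.OO/X.X/.XO]: True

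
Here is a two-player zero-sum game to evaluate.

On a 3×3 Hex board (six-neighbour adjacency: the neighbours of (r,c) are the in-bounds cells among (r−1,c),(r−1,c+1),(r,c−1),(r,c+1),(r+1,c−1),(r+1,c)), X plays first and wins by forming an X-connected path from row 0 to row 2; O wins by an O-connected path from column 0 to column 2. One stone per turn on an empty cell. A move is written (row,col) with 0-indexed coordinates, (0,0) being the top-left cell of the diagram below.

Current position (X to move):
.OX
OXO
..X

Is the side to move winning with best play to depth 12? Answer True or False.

p1 X@[.OX/OXO/..X]: (0,0)[XOX/OXO/..X]+1* (2,0)[.OX/OXO/X.X]+1 (2,1)[.OX/OXO/.XX]+1
p2 O@[XOX/OXO/..X]: (2,0)[XOX/OXO/O.X]-1* (2,1)[XOX/OXO/.OX]-1
p3 X@[XOX/OXO/O.X]: (2,1)[XOX/OXO/OXX]+1*
p4 O@[XOX/OXO/OXX] terminal -1; root [.OX/OXO/..X] d12

X winning at [.OX/OXO/..X]: True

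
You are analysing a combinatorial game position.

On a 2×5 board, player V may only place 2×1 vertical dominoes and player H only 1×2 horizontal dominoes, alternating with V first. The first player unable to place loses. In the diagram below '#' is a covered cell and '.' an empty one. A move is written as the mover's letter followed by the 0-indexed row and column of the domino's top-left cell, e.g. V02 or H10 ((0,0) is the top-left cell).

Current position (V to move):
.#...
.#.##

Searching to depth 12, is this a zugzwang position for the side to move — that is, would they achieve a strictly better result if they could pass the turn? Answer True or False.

p1 V@[.#.../.#.##]: V00[##.../##.##]-1 V02[.##../.####]+1*
p2 H@[.##../.####]: H03[.####/.####]-1*
p3 V@[.####/.####]: V00[#####/#####]+1*
p4 H@[#####/#####] terminal -1; root [.#.../.#.##] d12
if V skipped the turn, H would face:
~ p1 H@[.#.../.#.##]: H02[.###./.#.##]-1* H03[.#.##/.#.##]-1
~ p2 V@[.###./.#.##]: V00[####./##.##]+1*
~ p3 H@[####./##.##] terminal -1; root [.#.../.#.##] d12
compare (V): move=+1 vs pass=+1

zugzwang(.#.../.#.##, V) = False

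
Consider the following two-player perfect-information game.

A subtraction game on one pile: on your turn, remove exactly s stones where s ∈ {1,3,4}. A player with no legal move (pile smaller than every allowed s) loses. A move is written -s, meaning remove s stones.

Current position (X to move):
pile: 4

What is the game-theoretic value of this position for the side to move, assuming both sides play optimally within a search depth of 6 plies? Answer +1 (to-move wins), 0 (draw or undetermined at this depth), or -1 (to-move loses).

value(4, X) = +1

p1 X@[4]: -1[3]-1 -3[1]-1 -4[0]+1*
p2 O@[0] terminal -1; root [4] d6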